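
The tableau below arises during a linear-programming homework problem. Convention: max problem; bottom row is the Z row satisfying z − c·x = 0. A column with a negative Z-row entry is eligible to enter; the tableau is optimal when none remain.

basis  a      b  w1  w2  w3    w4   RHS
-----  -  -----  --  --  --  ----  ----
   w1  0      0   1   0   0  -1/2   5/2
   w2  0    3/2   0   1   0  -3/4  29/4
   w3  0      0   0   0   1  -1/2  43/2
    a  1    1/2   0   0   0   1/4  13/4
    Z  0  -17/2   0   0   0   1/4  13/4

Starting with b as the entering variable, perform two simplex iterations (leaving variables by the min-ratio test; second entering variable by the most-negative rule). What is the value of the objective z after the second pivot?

Ratio test on column b — row 1: entry 0 ≤ 0; row 2: (29/4)/(3/2) = 29/6; row 3: entry 0 ≤ 0; row 4: (13/4)/(1/2) = 13/2. Minimum is 29/6 at row 2 (w2 leaves); pivot element 3/2.
Pivot on row 2; the Z-row RHS becomes 13/4 − (-17/2)·(29/6) = 133/3.
Next entering variable (most negative Z-row entry -4): w4.
Ratio test on column w4 — row 1: entry -1/2 ≤ 0; row 2: entry -1/2 ≤ 0; row 3: entry -1/2 ≤ 0; row 4: (5/6)/(1/2) = 5/3. Minimum is 5/3 at row 4 (a leaves); pivot element 1/2.
After the second pivot the Z-row RHS is 133/3 − (-4)·(5/3) = 51.

51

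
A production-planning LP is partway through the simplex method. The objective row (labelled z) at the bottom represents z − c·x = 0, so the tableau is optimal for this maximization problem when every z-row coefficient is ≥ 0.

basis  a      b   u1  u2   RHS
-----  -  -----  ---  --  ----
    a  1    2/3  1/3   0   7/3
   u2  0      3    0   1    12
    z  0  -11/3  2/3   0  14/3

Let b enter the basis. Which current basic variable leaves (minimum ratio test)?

Column b entries and ratios — a: (7/3)/(2/3) = 7/2; u2: 12/3 = 4.
Smallest ratio is 7/2 in the row of a, so a leaves.

a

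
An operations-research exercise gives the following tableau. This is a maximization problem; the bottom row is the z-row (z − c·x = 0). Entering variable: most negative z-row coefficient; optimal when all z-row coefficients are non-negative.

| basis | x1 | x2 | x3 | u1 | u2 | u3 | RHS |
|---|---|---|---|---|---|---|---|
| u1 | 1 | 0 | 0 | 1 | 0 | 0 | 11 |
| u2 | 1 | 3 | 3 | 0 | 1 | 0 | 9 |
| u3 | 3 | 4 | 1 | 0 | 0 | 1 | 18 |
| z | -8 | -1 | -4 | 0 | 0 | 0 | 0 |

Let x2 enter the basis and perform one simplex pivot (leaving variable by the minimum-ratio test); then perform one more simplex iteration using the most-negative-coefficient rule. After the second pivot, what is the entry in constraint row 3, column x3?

Ratio test on column x2 — row 1: entry 0 ≤ 0; row 2: 9/3 = 3; row 3: 18/4 = 9/2. Minimum is 3 at row 2 (u2 leaves); pivot element 3.
Divide row 2 by 3; eliminate column x2 from the other rows.
Second iteration: most negative z-row entry is -23/3 in column x1, so x1 enters.
Ratio test on column x1 — row 1: 11/1 = 11; row 2: 3/(1/3) = 9; row 3: 6/(5/3) = 18/5. Minimum is 18/5 at row 3 (u3 leaves); pivot element 5/3.
Divide row 3 by 5/3; eliminate column x1 from the other rows.
After both pivots, the entry at constraint row 3, column x3 is -9/5.

-9/5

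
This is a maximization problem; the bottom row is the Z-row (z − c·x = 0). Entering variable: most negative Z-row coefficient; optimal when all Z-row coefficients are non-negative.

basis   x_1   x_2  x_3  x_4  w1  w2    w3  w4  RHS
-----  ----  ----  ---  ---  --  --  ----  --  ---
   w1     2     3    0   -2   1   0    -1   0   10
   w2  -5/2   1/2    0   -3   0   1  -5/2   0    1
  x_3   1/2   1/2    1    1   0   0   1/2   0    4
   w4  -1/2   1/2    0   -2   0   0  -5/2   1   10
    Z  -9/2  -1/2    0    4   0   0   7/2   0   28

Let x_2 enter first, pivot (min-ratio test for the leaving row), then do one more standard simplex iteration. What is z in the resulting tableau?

521/17

Ratio test on column x_2 — row 1: 10/3 = 10/3; row 2: 1/(1/2) = 2; row 3: 4/(1/2) = 8; row 4: 10/(1/2) = 20. Minimum is 2 at row 2 (w2 leaves); pivot element 1/2.
Pivot on row 2; the Z-row RHS becomes 28 − (-1/2)·2 = 29.
Next entering variable (most negative Z-row entry -7): x_1.
Ratio test on column x_1 — row 1: 4/17 = 4/17; row 2: entry -5 ≤ 0; row 3: 3/3 = 1; row 4: 9/2 = 9/2. Minimum is 4/17 at row 1 (w1 leaves); pivot element 17.
After the second pivot the Z-row RHS is 29 − (-7)·(4/17) = 521/17.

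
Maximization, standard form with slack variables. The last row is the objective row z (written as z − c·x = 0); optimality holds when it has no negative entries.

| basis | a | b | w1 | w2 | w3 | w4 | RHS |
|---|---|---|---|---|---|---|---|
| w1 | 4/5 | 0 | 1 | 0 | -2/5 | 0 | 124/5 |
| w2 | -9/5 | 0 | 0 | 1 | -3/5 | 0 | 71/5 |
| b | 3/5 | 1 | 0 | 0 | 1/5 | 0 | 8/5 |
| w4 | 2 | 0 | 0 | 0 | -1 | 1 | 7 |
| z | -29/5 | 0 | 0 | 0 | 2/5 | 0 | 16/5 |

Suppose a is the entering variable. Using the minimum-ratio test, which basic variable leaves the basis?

b

Column a entries and ratios — w1: (124/5)/(4/5) = 31; w2: -9/5 ≤ 0, skip; b: (8/5)/(3/5) = 8/3; w4: 7/2 = 7/2.
Smallest ratio is 8/3 in the row of b, so b leaves.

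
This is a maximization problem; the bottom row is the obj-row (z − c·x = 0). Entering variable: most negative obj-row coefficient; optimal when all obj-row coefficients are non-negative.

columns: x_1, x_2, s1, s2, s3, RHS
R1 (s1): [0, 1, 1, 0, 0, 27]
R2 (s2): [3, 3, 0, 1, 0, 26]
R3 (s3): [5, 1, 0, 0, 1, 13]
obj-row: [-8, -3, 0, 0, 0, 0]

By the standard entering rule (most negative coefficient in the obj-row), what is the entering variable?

Negative obj-row entries: x_1: -8, x_2: -3.
The most negative is -8 in column x_1, so x_1 enters.

x_1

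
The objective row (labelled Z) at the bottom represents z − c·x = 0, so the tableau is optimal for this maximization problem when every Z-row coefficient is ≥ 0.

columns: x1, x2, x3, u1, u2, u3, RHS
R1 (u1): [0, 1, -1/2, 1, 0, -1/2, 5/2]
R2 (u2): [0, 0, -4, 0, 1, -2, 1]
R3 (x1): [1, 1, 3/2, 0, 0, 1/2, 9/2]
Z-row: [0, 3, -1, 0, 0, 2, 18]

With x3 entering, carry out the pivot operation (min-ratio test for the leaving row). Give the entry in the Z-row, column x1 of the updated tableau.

2/3

Ratio test on column x3 — row 1: entry -1/2 ≤ 0; row 2: entry -4 ≤ 0; row 3: (9/2)/(3/2) = 3. Minimum is 3 at row 3 (x1 leaves); pivot element 3/2.
Divide row 3 by 3/2; eliminate column x3 from the other rows.
Z-row update in column x1: 0 − (-1)·(2/3) = 2/3.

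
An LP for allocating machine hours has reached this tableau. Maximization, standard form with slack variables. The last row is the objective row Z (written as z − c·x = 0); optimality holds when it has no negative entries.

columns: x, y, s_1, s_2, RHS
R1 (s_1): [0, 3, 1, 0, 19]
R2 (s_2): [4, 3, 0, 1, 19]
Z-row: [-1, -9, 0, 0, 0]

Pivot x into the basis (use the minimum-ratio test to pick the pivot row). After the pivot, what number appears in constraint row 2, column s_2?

1/4

Ratio test on column x — row 1: entry 0 ≤ 0; row 2: 19/4 = 19/4. Minimum is 19/4 at row 2 (s_2 leaves); pivot element 4.
Divide row 2 by 4; eliminate column x from the other rows.
In the new row 2, the s_2 entry is the old entry divided by the pivot: 1/4 = 1/4.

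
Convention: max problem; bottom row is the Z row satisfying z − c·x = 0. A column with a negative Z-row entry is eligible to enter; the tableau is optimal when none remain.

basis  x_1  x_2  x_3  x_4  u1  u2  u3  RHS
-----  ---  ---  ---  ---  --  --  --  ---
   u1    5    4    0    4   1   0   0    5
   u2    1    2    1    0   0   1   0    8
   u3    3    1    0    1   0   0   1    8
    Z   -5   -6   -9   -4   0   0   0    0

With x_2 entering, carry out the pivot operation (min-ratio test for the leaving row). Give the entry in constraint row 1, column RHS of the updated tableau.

5/4

Ratio test on column x_2 — row 1: 5/4 = 5/4; row 2: 8/2 = 4; row 3: 8/1 = 8. Minimum is 5/4 at row 1 (u1 leaves); pivot element 4.
Divide row 1 by 4; eliminate column x_2 from the other rows.
In the new row 1, the RHS entry is the old entry divided by the pivot: 5/4 = 5/4.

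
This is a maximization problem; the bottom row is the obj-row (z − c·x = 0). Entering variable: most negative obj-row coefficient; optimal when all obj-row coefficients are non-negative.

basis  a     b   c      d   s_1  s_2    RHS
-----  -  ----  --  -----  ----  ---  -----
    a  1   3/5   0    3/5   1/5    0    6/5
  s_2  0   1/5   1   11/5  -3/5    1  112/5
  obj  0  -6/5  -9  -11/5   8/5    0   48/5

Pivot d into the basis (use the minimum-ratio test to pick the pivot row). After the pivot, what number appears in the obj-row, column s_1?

Ratio test on column d — row 1: (6/5)/(3/5) = 2; row 2: (112/5)/(11/5) = 112/11. Minimum is 2 at row 1 (a leaves); pivot element 3/5.
Divide row 1 by 3/5; eliminate column d from the other rows.
obj-row update in column s_1: 8/5 − (-11/5)·(1/3) = 7/3.

7/3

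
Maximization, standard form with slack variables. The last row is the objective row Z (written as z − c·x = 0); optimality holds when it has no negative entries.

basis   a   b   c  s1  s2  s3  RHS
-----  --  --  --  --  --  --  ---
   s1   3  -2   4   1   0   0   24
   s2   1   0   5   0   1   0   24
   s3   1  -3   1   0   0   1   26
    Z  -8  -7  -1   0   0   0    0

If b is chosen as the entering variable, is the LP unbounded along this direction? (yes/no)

yes

Every constraint-row entry in column b is ≤ 0, so increasing b is unbounded.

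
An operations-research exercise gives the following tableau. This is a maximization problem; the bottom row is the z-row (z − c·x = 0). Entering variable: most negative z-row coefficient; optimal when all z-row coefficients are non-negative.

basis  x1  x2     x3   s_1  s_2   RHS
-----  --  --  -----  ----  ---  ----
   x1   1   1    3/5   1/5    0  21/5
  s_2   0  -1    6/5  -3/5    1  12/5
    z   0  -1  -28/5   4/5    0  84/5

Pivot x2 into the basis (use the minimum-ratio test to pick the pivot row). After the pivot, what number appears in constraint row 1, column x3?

3/5

Ratio test on column x2 — row 1: (21/5)/1 = 21/5; row 2: entry -1 ≤ 0. Minimum is 21/5 at row 1 (x1 leaves); pivot element 1.
Divide row 1 by 1; eliminate column x2 from the other rows.
In the new row 1, the x3 entry is the old entry divided by the pivot: (3/5)/1 = 3/5.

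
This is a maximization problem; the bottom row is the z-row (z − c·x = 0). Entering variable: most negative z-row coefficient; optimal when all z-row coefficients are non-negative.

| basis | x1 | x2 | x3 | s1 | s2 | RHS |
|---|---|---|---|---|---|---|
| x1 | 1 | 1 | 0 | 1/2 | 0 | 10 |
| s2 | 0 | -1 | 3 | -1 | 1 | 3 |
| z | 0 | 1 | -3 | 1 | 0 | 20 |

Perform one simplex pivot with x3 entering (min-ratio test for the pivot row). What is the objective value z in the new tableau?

Ratio test on column x3 — row 1: entry 0 ≤ 0; row 2: 3/3 = 1. Minimum is 1 at row 2 (s2 leaves); pivot element 3.
Pivot on row 2; the z-row RHS becomes 20 − (-3)·1 = 23.

23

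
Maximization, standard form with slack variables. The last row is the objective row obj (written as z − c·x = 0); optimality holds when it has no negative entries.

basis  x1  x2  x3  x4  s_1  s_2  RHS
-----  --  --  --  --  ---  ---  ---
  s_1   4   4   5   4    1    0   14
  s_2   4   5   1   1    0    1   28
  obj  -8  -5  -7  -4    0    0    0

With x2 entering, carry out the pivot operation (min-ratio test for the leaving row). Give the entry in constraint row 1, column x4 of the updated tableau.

Ratio test on column x2 — row 1: 14/4 = 7/2; row 2: 28/5 = 28/5. Minimum is 7/2 at row 1 (s_1 leaves); pivot element 4.
Divide row 1 by 4; eliminate column x2 from the other rows.
In the new row 1, the x4 entry is the old entry divided by the pivot: 4/4 = 1.

1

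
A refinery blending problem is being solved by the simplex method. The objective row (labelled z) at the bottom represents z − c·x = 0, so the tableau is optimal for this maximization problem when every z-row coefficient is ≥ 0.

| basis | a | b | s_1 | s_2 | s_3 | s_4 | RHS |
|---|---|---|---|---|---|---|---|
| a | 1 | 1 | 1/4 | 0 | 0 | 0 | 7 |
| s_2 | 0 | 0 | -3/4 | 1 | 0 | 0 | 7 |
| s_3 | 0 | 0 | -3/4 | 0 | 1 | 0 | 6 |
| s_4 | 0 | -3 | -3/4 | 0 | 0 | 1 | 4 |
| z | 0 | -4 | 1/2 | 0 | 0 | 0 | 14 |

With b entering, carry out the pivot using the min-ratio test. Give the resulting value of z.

42

Ratio test on column b — row 1: 7/1 = 7; row 2: entry 0 ≤ 0; row 3: entry 0 ≤ 0; row 4: entry -3 ≤ 0. Minimum is 7 at row 1 (a leaves); pivot element 1.
Pivot on row 1; the z-row RHS becomes 14 − (-4)·7 = 42.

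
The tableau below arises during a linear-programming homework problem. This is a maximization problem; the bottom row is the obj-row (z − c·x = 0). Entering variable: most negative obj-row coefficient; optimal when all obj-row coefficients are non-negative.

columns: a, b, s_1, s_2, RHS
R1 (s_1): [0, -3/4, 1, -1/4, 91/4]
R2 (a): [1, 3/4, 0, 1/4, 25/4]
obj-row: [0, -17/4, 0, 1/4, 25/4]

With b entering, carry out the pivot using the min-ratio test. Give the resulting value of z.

125/3

Ratio test on column b — row 1: entry -3/4 ≤ 0; row 2: (25/4)/(3/4) = 25/3. Minimum is 25/3 at row 2 (a leaves); pivot element 3/4.
Pivot on row 2; the obj-row RHS becomes 25/4 − (-17/4)·(25/3) = 125/3.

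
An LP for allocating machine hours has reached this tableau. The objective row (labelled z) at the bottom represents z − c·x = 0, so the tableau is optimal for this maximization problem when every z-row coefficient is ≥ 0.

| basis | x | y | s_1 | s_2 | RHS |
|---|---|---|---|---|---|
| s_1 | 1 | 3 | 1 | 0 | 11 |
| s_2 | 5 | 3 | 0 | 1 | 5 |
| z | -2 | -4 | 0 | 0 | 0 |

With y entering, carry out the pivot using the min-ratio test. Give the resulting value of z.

Ratio test on column y — row 1: 11/3 = 11/3; row 2: 5/3 = 5/3. Minimum is 5/3 at row 2 (s_2 leaves); pivot element 3.
Pivot on row 2; the z-row RHS becomes 0 − (-4)·(5/3) = 20/3.

20/3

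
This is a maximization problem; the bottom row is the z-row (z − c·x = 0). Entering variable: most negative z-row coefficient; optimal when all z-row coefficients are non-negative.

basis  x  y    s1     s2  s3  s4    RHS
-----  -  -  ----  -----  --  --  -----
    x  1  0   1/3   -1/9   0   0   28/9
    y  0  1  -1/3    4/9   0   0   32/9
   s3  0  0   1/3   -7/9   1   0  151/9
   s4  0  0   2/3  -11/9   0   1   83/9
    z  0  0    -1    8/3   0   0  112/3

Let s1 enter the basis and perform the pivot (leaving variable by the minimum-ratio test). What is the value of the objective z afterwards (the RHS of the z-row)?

Ratio test on column s1 — row 1: (28/9)/(1/3) = 28/3; row 2: entry -1/3 ≤ 0; row 3: (151/9)/(1/3) = 151/3; row 4: (83/9)/(2/3) = 83/6. Minimum is 28/3 at row 1 (x leaves); pivot element 1/3.
Pivot on row 1; the z-row RHS becomes 112/3 − (-1)·(28/3) = 140/3.

140/3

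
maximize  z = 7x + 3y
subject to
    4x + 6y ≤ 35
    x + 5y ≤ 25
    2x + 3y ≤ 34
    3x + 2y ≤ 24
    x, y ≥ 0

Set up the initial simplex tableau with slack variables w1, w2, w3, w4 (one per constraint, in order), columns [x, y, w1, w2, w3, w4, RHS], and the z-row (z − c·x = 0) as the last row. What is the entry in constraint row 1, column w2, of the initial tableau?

Slack w2 belongs to constraint 2; its column is the unit vector e_2, so the entry in row 1 is 0.

0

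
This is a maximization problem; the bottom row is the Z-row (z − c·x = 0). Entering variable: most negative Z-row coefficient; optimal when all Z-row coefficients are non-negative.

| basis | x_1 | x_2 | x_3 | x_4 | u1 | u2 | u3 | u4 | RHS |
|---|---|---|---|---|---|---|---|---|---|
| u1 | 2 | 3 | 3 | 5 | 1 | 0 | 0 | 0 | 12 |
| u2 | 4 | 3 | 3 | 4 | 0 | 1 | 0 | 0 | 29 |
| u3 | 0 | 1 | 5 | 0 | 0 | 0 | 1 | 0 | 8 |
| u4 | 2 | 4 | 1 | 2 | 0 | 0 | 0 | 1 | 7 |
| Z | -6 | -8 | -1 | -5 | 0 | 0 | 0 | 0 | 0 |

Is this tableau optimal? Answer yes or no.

The Z-row has a negative entry -8 in column x_2, so it is not optimal.

no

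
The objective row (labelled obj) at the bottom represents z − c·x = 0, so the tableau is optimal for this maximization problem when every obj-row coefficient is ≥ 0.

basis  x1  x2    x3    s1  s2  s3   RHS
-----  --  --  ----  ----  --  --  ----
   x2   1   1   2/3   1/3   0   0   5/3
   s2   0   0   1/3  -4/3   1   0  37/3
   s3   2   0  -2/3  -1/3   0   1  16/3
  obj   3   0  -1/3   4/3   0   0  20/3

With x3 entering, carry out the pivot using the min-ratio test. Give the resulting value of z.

15/2

Ratio test on column x3 — row 1: (5/3)/(2/3) = 5/2; row 2: (37/3)/(1/3) = 37; row 3: entry -2/3 ≤ 0. Minimum is 5/2 at row 1 (x2 leaves); pivot element 2/3.
Pivot on row 1; the obj-row RHS becomes 20/3 − (-1/3)·(5/2) = 15/2.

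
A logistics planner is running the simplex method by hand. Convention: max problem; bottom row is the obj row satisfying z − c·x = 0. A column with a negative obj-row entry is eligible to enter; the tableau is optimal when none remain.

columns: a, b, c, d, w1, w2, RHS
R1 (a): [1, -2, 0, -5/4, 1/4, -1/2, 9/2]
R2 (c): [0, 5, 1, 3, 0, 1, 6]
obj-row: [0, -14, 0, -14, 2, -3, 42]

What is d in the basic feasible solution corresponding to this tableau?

0

d is not in the basis, so in the current basic feasible solution d = 0.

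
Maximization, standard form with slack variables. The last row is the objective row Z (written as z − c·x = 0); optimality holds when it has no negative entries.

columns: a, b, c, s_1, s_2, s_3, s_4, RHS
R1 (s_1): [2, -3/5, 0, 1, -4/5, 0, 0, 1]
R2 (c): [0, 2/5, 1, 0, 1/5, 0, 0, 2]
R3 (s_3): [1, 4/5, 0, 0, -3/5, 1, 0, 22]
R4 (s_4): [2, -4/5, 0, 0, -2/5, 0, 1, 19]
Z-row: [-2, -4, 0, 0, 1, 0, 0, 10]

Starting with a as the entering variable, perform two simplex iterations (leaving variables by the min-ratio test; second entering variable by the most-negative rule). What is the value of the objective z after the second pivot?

Ratio test on column a — row 1: 1/2 = 1/2; row 2: entry 0 ≤ 0; row 3: 22/1 = 22; row 4: 19/2 = 19/2. Minimum is 1/2 at row 1 (s_1 leaves); pivot element 2.
Pivot on row 1; the Z-row RHS becomes 10 − (-2)·(1/2) = 11.
Next entering variable (most negative Z-row entry -23/5): b.
Ratio test on column b — row 1: entry -3/10 ≤ 0; row 2: 2/(2/5) = 5; row 3: (43/2)/(11/10) = 215/11; row 4: entry -1/5 ≤ 0. Minimum is 5 at row 2 (c leaves); pivot element 2/5.
After the second pivot the Z-row RHS is 11 − (-23/5)·5 = 34.

34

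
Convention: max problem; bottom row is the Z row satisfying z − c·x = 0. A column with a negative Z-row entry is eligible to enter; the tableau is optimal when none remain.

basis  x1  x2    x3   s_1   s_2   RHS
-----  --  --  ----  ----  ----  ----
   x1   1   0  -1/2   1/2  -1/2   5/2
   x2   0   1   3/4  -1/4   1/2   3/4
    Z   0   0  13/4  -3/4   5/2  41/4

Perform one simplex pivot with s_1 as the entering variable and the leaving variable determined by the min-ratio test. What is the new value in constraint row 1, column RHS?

Ratio test on column s_1 — row 1: (5/2)/(1/2) = 5; row 2: entry -1/4 ≤ 0. Minimum is 5 at row 1 (x1 leaves); pivot element 1/2.
Divide row 1 by 1/2; eliminate column s_1 from the other rows.
In the new row 1, the RHS entry is the old entry divided by the pivot: (5/2)/(1/2) = 5.

5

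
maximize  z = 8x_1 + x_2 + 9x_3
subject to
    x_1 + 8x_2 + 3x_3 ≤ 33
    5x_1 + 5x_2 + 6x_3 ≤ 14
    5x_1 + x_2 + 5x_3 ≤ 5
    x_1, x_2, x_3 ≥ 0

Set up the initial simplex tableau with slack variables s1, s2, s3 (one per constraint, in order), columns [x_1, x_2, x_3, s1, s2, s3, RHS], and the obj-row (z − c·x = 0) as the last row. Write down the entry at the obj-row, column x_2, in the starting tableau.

-1

The obj-row carries the negated objective coefficients: the x_2 entry is -1.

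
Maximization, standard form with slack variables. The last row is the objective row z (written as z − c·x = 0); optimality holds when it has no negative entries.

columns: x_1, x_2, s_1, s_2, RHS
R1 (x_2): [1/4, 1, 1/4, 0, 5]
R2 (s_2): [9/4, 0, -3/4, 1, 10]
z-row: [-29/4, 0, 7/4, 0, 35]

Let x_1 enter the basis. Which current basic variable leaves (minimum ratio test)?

Column x_1 entries and ratios — x_2: 5/(1/4) = 20; s_2: 10/(9/4) = 40/9.
Smallest ratio is 40/9 in the row of s_2, so s_2 leaves.

s_2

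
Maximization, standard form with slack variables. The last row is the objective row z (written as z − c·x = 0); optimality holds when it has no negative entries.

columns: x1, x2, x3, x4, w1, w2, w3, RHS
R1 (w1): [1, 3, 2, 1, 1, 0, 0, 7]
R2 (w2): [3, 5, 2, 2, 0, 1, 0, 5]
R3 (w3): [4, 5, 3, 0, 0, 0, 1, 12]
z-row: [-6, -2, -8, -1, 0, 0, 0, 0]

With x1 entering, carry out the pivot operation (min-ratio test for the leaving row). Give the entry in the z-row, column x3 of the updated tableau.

-4

Ratio test on column x1 — row 1: 7/1 = 7; row 2: 5/3 = 5/3; row 3: 12/4 = 3. Minimum is 5/3 at row 2 (w2 leaves); pivot element 3.
Divide row 2 by 3; eliminate column x1 from the other rows.
z-row update in column x3: -8 − (-6)·(2/3) = -4.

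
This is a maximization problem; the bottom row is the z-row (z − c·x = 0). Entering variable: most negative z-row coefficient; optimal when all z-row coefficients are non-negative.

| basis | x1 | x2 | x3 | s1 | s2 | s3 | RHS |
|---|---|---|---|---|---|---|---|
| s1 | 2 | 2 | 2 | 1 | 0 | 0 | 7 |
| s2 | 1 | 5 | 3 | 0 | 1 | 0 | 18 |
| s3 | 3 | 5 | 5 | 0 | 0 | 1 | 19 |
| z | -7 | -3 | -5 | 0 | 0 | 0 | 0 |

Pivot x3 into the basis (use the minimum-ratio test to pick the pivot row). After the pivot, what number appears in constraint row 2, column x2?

Ratio test on column x3 — row 1: 7/2 = 7/2; row 2: 18/3 = 6; row 3: 19/5 = 19/5. Minimum is 7/2 at row 1 (s1 leaves); pivot element 2.
Divide row 1 by 2; eliminate column x3 from the other rows.
Row 2 update in column x2: 5 − 3·1 = 2.

2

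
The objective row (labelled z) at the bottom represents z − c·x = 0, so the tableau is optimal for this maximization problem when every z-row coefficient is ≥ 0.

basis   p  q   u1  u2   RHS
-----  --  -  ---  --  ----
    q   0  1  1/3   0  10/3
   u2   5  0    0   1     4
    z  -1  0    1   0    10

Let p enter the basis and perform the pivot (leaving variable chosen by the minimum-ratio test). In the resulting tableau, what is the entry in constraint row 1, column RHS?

Ratio test on column p — row 1: entry 0 ≤ 0; row 2: 4/5 = 4/5. Minimum is 4/5 at row 2 (u2 leaves); pivot element 5.
Divide row 2 by 5; eliminate column p from the other rows.
Row 1 update in column RHS: 10/3 − 0·(4/5) = 10/3.

10/3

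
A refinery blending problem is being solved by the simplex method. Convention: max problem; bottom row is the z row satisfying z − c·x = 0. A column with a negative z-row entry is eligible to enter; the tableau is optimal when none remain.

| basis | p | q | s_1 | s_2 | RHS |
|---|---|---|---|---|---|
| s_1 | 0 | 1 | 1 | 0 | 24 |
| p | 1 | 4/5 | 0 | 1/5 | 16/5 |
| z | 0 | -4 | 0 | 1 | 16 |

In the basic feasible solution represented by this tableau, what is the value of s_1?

s_1 is basic (row 1); its value is the RHS of that row, 24.

24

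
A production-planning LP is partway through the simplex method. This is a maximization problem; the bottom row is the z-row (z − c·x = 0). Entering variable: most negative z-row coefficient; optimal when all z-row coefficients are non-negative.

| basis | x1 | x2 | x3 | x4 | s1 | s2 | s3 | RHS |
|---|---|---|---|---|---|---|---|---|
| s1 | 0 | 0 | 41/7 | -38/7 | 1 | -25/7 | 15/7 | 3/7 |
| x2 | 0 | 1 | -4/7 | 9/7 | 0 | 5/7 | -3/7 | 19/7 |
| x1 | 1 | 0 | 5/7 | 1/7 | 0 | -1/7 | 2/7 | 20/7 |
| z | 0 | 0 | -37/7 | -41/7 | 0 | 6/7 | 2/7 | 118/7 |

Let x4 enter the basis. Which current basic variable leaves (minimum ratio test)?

x2

Column x4 entries and ratios — s1: -38/7 ≤ 0, skip; x2: (19/7)/(9/7) = 19/9; x1: (20/7)/(1/7) = 20.
Smallest ratio is 19/9 in the row of x2, so x2 leaves.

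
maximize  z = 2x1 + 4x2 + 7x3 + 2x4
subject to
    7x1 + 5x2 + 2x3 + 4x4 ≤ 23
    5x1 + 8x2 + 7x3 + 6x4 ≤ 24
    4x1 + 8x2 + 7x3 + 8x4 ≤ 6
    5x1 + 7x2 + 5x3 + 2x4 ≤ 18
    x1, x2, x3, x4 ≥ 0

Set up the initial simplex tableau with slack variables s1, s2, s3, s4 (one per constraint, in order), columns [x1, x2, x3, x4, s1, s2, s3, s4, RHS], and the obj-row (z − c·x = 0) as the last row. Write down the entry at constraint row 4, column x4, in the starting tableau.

Constraint 4 has coefficient 2 on x4.

2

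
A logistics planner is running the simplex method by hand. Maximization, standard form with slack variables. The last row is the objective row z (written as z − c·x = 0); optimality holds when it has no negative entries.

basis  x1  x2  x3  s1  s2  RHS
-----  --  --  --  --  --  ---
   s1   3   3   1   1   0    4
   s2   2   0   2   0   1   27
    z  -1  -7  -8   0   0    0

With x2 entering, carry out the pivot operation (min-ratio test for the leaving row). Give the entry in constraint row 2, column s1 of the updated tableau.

Ratio test on column x2 — row 1: 4/3 = 4/3; row 2: entry 0 ≤ 0. Minimum is 4/3 at row 1 (s1 leaves); pivot element 3.
Divide row 1 by 3; eliminate column x2 from the other rows.
Row 2 update in column s1: 0 − 0·(1/3) = 0.

0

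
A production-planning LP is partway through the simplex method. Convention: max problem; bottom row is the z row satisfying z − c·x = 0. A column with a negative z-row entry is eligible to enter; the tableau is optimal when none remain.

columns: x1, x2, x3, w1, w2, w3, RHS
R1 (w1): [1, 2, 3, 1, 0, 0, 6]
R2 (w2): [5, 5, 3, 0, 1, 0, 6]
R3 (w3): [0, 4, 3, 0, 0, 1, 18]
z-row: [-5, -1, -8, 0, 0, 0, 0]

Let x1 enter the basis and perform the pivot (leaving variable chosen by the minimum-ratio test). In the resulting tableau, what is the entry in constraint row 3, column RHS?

Ratio test on column x1 — row 1: 6/1 = 6; row 2: 6/5 = 6/5; row 3: entry 0 ≤ 0. Minimum is 6/5 at row 2 (w2 leaves); pivot element 5.
Divide row 2 by 5; eliminate column x1 from the other rows.
Row 3 update in column RHS: 18 − 0·(6/5) = 18.

18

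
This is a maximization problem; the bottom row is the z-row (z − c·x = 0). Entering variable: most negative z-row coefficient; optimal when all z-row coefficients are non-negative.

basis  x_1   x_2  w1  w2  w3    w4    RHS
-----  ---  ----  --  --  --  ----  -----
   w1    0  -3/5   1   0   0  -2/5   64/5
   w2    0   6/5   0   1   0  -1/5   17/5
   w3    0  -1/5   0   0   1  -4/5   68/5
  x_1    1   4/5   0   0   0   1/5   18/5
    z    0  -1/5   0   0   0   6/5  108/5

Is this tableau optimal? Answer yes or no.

The z-row has a negative entry -1/5 in column x_2, so it is not optimal.

no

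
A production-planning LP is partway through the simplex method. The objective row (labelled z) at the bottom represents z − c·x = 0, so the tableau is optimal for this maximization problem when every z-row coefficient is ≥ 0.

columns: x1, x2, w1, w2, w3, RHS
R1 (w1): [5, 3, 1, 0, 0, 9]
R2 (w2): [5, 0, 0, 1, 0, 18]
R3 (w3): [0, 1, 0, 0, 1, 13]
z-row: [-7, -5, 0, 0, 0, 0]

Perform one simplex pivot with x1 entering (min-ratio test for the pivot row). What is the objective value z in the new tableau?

Ratio test on column x1 — row 1: 9/5 = 9/5; row 2: 18/5 = 18/5; row 3: entry 0 ≤ 0. Minimum is 9/5 at row 1 (w1 leaves); pivot element 5.
Pivot on row 1; the z-row RHS becomes 0 − (-7)·(9/5) = 63/5.

63/5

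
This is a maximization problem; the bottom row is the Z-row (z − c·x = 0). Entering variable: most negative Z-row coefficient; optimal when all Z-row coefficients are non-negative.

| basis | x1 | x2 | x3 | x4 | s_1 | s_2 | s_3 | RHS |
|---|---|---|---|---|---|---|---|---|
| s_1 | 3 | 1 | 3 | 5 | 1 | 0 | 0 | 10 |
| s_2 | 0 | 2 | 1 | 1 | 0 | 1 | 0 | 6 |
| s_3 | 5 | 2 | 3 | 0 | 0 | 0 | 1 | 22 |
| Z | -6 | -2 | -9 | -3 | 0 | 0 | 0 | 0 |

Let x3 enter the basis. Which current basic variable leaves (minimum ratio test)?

Column x3 entries and ratios — s_1: 10/3 = 10/3; s_2: 6/1 = 6; s_3: 22/3 = 22/3.
Smallest ratio is 10/3 in the row of s_1, so s_1 leaves.

s_1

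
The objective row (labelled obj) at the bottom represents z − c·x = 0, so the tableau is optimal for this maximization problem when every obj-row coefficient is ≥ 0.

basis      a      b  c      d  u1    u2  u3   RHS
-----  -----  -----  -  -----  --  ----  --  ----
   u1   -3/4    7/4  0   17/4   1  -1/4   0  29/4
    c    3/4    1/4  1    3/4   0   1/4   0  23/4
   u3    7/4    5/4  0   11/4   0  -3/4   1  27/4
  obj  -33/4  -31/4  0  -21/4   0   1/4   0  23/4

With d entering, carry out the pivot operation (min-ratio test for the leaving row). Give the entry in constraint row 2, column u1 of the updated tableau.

-3/17

Ratio test on column d — row 1: (29/4)/(17/4) = 29/17; row 2: (23/4)/(3/4) = 23/3; row 3: (27/4)/(11/4) = 27/11. Minimum is 29/17 at row 1 (u1 leaves); pivot element 17/4.
Divide row 1 by 17/4; eliminate column d from the other rows.
Row 2 update in column u1: 0 − (3/4)·(4/17) = -3/17.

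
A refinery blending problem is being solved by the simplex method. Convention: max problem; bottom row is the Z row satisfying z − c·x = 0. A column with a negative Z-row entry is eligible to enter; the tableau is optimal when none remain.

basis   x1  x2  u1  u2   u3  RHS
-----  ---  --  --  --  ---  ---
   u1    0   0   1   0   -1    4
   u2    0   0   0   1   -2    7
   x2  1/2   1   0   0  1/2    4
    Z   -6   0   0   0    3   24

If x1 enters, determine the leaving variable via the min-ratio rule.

x2

Column x1 entries and ratios — u1: 0 ≤ 0, skip; u2: 0 ≤ 0, skip; x2: 4/(1/2) = 8.
Smallest ratio is 8 in the row of x2, so x2 leaves.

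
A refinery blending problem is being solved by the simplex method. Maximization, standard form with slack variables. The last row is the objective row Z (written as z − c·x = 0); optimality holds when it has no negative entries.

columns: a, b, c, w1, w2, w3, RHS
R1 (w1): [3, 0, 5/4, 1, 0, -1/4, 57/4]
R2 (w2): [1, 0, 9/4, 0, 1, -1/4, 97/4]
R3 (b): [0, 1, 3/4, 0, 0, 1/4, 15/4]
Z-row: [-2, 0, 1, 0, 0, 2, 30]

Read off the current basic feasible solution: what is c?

0

c is not in the basis, so in the current basic feasible solution c = 0.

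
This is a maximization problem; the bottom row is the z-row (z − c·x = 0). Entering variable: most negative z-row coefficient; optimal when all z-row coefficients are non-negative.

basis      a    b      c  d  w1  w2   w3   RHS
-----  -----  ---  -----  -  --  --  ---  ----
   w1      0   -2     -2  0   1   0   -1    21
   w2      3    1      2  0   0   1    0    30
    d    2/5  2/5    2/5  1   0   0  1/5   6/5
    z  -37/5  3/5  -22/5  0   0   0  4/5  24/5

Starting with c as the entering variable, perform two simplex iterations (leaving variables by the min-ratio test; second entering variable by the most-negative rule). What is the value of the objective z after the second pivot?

27

Ratio test on column c — row 1: entry -2 ≤ 0; row 2: 30/2 = 15; row 3: (6/5)/(2/5) = 3. Minimum is 3 at row 3 (d leaves); pivot element 2/5.
Pivot on row 3; the z-row RHS becomes 24/5 − (-22/5)·3 = 18.
Next entering variable (most negative z-row entry -3): a.
Ratio test on column a — row 1: 27/2 = 27/2; row 2: 24/1 = 24; row 3: 3/1 = 3. Minimum is 3 at row 3 (c leaves); pivot element 1.
After the second pivot the z-row RHS is 18 − (-3)·3 = 27.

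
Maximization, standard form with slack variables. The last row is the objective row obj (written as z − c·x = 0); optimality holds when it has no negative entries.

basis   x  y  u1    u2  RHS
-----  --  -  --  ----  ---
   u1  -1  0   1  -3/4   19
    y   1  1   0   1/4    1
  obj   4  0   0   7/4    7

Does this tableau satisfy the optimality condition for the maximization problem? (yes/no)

Every obj-row coefficient is ≥ 0, so the tableau is optimal.

yes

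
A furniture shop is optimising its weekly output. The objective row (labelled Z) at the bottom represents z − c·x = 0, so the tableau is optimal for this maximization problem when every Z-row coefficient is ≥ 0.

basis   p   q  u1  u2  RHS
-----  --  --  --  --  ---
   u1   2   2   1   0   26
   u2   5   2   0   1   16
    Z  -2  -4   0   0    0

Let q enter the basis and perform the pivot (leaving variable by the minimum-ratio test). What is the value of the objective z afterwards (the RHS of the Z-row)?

32

Ratio test on column q — row 1: 26/2 = 13; row 2: 16/2 = 8. Minimum is 8 at row 2 (u2 leaves); pivot element 2.
Pivot on row 2; the Z-row RHS becomes 0 − (-4)·8 = 32.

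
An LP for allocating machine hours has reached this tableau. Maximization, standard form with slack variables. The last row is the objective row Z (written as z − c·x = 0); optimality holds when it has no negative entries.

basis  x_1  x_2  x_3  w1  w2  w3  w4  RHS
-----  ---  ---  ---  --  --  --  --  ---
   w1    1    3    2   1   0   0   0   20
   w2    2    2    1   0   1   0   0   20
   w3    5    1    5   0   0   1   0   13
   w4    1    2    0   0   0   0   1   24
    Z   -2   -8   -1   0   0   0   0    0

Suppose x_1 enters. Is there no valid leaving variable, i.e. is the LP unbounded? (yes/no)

Column x_1 has positive entries in row(s) 1, 2, 3, 4, so the ratio test bounds it — not unbounded.

no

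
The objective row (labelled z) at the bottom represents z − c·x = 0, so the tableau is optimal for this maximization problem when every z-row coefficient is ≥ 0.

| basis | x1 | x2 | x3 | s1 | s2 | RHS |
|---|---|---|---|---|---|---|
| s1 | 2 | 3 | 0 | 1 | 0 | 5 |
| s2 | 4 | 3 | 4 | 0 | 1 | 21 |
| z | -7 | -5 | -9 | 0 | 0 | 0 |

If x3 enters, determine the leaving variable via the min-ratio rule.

Column x3 entries and ratios — s1: 0 ≤ 0, skip; s2: 21/4 = 21/4.
Smallest ratio is 21/4 in the row of s2, so s2 leaves.

s2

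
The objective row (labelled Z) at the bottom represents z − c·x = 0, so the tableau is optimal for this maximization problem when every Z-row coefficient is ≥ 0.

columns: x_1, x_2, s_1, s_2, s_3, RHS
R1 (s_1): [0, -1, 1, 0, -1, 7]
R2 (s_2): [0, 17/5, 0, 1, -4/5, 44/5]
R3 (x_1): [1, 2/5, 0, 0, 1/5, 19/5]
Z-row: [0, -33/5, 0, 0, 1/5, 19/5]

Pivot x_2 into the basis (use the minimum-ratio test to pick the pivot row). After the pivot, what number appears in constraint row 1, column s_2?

Ratio test on column x_2 — row 1: entry -1 ≤ 0; row 2: (44/5)/(17/5) = 44/17; row 3: (19/5)/(2/5) = 19/2. Minimum is 44/17 at row 2 (s_2 leaves); pivot element 17/5.
Divide row 2 by 17/5; eliminate column x_2 from the other rows.
Row 1 update in column s_2: 0 − (-1)·(5/17) = 5/17.

5/17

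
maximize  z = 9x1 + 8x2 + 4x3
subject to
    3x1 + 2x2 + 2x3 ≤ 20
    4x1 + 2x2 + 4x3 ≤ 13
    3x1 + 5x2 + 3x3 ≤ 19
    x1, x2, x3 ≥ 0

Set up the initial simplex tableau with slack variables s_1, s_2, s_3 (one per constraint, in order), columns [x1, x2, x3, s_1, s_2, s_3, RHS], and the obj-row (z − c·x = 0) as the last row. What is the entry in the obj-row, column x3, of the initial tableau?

-4

The obj-row carries the negated objective coefficients: the x3 entry is -4.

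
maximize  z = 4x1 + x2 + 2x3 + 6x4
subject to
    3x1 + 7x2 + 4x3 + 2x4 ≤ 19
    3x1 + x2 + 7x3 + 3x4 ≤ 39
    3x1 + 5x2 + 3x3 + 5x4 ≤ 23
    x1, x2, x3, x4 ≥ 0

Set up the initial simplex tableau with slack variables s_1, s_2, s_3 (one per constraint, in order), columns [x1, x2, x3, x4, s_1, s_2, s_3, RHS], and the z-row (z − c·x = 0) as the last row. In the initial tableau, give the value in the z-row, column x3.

-2

The z-row carries the negated objective coefficients: the x3 entry is -2.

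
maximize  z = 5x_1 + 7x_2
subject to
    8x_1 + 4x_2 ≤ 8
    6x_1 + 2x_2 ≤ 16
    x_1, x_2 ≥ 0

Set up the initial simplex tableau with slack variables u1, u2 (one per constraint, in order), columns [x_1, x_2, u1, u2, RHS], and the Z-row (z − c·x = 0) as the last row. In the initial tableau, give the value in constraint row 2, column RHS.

The RHS of constraint 2 is b_2 = 16.

16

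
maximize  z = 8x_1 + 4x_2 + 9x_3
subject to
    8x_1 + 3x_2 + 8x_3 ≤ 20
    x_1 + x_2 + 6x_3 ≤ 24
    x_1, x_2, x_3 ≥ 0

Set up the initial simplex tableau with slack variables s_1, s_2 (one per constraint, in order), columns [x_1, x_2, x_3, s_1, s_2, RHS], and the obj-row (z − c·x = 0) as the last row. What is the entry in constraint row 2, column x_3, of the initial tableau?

Constraint 2 has coefficient 6 on x_3.

6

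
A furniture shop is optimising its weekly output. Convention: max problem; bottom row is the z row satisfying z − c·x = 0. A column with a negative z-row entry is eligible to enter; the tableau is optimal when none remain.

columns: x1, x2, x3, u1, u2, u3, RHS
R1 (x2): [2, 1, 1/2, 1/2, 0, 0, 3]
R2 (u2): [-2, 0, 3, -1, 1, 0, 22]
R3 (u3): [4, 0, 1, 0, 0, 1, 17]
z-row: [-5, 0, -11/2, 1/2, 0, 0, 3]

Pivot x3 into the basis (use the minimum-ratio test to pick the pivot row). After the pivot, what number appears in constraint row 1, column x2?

2

Ratio test on column x3 — row 1: 3/(1/2) = 6; row 2: 22/3 = 22/3; row 3: 17/1 = 17. Minimum is 6 at row 1 (x2 leaves); pivot element 1/2.
Divide row 1 by 1/2; eliminate column x3 from the other rows.
In the new row 1, the x2 entry is the old entry divided by the pivot: 1/(1/2) = 2.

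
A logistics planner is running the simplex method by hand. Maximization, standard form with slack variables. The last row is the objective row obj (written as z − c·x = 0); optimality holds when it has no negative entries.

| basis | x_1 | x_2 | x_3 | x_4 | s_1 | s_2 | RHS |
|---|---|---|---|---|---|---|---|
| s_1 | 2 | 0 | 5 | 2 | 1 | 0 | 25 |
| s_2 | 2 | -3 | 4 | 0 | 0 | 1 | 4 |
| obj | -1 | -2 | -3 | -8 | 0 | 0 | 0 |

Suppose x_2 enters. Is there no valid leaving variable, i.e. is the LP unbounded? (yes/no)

yes

Every constraint-row entry in column x_2 is ≤ 0, so increasing x_2 is unbounded.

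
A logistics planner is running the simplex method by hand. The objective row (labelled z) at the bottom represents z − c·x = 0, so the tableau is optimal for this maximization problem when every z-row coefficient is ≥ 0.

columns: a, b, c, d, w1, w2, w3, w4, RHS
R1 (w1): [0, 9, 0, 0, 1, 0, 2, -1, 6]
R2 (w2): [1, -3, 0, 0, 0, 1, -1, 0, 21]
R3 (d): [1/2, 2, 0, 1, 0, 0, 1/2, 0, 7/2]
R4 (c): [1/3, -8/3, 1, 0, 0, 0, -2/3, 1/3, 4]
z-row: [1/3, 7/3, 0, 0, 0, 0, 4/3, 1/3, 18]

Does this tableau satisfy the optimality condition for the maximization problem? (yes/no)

yes

Every z-row coefficient is ≥ 0, so the tableau is optimal.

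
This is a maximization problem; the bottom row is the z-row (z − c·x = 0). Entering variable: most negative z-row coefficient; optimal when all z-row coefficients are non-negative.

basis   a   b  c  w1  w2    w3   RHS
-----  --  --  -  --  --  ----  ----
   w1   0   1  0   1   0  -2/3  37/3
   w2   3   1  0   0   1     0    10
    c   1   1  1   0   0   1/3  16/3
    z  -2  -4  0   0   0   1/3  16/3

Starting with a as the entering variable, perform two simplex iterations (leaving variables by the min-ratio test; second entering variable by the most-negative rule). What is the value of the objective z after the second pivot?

Ratio test on column a — row 1: entry 0 ≤ 0; row 2: 10/3 = 10/3; row 3: (16/3)/1 = 16/3. Minimum is 10/3 at row 2 (w2 leaves); pivot element 3.
Pivot on row 2; the z-row RHS becomes 16/3 − (-2)·(10/3) = 12.
Next entering variable (most negative z-row entry -10/3): b.
Ratio test on column b — row 1: (37/3)/1 = 37/3; row 2: (10/3)/(1/3) = 10; row 3: 2/(2/3) = 3. Minimum is 3 at row 3 (c leaves); pivot element 2/3.
After the second pivot the z-row RHS is 12 − (-10/3)·3 = 22.

22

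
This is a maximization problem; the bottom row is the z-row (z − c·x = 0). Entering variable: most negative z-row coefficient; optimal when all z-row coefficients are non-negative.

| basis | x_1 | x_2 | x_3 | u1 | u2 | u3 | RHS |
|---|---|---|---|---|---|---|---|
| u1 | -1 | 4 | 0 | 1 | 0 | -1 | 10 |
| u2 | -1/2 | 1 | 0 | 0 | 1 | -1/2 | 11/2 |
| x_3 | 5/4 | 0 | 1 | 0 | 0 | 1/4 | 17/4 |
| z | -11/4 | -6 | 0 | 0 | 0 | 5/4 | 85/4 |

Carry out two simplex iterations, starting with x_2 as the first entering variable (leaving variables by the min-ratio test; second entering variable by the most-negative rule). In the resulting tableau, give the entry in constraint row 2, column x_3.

1/5

Ratio test on column x_2 — row 1: 10/4 = 5/2; row 2: (11/2)/1 = 11/2; row 3: entry 0 ≤ 0. Minimum is 5/2 at row 1 (u1 leaves); pivot element 4.
Divide row 1 by 4; eliminate column x_2 from the other rows.
Second iteration: most negative z-row entry is -17/4 in column x_1, so x_1 enters.
Ratio test on column x_1 — row 1: entry -1/4 ≤ 0; row 2: entry -1/4 ≤ 0; row 3: (17/4)/(5/4) = 17/5. Minimum is 17/5 at row 3 (x_3 leaves); pivot element 5/4.
Divide row 3 by 5/4; eliminate column x_1 from the other rows.
After both pivots, the entry at constraint row 2, column x_3 is 1/5.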